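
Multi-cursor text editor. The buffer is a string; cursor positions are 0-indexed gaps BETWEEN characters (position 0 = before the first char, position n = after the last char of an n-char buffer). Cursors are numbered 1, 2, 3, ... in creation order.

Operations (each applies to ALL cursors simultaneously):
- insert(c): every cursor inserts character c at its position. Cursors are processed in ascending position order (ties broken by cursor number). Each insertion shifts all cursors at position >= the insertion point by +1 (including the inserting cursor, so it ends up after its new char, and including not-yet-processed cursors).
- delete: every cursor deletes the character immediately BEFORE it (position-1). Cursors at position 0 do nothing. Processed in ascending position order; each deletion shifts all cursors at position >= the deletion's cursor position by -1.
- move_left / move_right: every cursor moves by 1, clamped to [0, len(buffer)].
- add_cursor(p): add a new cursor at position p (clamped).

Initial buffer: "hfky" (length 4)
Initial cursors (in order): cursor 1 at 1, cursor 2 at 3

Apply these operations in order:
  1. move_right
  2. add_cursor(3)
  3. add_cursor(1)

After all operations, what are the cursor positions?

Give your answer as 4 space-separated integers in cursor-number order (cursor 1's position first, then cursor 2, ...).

Answer: 2 4 3 1

Derivation:
After op 1 (move_right): buffer="hfky" (len 4), cursors c1@2 c2@4, authorship ....
After op 2 (add_cursor(3)): buffer="hfky" (len 4), cursors c1@2 c3@3 c2@4, authorship ....
After op 3 (add_cursor(1)): buffer="hfky" (len 4), cursors c4@1 c1@2 c3@3 c2@4, authorship ....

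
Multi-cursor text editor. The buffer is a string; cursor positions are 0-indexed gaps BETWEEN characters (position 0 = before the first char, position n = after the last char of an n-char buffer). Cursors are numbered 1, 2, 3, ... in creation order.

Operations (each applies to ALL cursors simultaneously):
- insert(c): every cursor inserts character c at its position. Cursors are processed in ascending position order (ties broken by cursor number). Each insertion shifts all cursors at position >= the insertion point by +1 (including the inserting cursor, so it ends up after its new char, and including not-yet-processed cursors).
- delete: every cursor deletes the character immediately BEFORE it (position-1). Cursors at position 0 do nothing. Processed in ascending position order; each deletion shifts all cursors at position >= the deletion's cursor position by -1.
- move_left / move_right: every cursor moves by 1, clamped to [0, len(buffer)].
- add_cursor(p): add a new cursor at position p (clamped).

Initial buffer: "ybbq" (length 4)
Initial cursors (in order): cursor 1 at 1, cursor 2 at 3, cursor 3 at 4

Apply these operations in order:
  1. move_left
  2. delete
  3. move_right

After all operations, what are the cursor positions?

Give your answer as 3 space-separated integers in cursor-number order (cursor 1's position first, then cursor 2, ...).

After op 1 (move_left): buffer="ybbq" (len 4), cursors c1@0 c2@2 c3@3, authorship ....
After op 2 (delete): buffer="yq" (len 2), cursors c1@0 c2@1 c3@1, authorship ..
After op 3 (move_right): buffer="yq" (len 2), cursors c1@1 c2@2 c3@2, authorship ..

Answer: 1 2 2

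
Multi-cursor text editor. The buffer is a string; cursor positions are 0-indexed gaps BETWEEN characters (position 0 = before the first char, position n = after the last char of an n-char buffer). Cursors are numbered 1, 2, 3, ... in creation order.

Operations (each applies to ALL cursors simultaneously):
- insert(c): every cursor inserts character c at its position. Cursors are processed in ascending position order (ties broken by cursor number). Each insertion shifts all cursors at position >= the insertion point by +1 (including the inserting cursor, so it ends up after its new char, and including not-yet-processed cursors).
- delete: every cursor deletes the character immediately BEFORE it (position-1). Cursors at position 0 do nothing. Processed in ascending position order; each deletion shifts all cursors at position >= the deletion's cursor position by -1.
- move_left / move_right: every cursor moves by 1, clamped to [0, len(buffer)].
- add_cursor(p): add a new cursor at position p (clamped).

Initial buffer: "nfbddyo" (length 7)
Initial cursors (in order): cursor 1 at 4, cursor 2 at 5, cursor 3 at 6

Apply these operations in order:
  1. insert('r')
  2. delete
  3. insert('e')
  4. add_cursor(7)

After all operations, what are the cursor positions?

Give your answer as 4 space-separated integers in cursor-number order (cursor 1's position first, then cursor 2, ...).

Answer: 5 7 9 7

Derivation:
After op 1 (insert('r')): buffer="nfbdrdryro" (len 10), cursors c1@5 c2@7 c3@9, authorship ....1.2.3.
After op 2 (delete): buffer="nfbddyo" (len 7), cursors c1@4 c2@5 c3@6, authorship .......
After op 3 (insert('e')): buffer="nfbdedeyeo" (len 10), cursors c1@5 c2@7 c3@9, authorship ....1.2.3.
After op 4 (add_cursor(7)): buffer="nfbdedeyeo" (len 10), cursors c1@5 c2@7 c4@7 c3@9, authorship ....1.2.3.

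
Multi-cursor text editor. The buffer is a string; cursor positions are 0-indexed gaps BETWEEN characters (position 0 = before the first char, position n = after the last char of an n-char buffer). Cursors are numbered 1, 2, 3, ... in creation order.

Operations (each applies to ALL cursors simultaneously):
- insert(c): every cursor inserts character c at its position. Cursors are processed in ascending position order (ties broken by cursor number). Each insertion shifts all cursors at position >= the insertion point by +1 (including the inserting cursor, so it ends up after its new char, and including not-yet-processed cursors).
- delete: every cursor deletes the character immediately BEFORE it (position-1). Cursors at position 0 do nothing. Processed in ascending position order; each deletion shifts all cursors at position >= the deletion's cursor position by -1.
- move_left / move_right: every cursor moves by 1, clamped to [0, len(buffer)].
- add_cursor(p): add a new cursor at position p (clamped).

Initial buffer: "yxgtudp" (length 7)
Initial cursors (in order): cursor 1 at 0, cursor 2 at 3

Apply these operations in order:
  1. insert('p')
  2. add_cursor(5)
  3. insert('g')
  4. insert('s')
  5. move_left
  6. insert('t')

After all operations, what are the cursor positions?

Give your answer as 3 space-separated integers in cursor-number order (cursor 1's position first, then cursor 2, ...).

Answer: 3 13 13

Derivation:
After op 1 (insert('p')): buffer="pyxgptudp" (len 9), cursors c1@1 c2@5, authorship 1...2....
After op 2 (add_cursor(5)): buffer="pyxgptudp" (len 9), cursors c1@1 c2@5 c3@5, authorship 1...2....
After op 3 (insert('g')): buffer="pgyxgpggtudp" (len 12), cursors c1@2 c2@8 c3@8, authorship 11...223....
After op 4 (insert('s')): buffer="pgsyxgpggsstudp" (len 15), cursors c1@3 c2@11 c3@11, authorship 111...22323....
After op 5 (move_left): buffer="pgsyxgpggsstudp" (len 15), cursors c1@2 c2@10 c3@10, authorship 111...22323....
After op 6 (insert('t')): buffer="pgtsyxgpggsttstudp" (len 18), cursors c1@3 c2@13 c3@13, authorship 1111...2232233....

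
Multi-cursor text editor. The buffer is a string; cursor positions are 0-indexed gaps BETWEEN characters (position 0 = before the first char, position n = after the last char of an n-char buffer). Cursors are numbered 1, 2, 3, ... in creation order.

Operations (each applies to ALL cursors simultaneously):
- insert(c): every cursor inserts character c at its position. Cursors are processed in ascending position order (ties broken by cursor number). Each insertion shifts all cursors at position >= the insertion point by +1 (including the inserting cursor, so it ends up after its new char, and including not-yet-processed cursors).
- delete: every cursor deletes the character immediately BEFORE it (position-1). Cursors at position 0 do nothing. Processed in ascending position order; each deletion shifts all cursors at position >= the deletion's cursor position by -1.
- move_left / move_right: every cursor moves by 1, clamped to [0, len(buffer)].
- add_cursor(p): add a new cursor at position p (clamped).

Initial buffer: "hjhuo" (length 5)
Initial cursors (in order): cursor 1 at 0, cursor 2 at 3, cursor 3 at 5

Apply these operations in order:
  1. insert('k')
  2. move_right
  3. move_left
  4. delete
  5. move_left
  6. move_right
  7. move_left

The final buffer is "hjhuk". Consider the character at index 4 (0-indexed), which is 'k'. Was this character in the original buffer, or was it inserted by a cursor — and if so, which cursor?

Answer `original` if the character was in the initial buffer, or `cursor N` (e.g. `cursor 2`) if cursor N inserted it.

After op 1 (insert('k')): buffer="khjhkuok" (len 8), cursors c1@1 c2@5 c3@8, authorship 1...2..3
After op 2 (move_right): buffer="khjhkuok" (len 8), cursors c1@2 c2@6 c3@8, authorship 1...2..3
After op 3 (move_left): buffer="khjhkuok" (len 8), cursors c1@1 c2@5 c3@7, authorship 1...2..3
After op 4 (delete): buffer="hjhuk" (len 5), cursors c1@0 c2@3 c3@4, authorship ....3
After op 5 (move_left): buffer="hjhuk" (len 5), cursors c1@0 c2@2 c3@3, authorship ....3
After op 6 (move_right): buffer="hjhuk" (len 5), cursors c1@1 c2@3 c3@4, authorship ....3
After op 7 (move_left): buffer="hjhuk" (len 5), cursors c1@0 c2@2 c3@3, authorship ....3
Authorship (.=original, N=cursor N): . . . . 3
Index 4: author = 3

Answer: cursor 3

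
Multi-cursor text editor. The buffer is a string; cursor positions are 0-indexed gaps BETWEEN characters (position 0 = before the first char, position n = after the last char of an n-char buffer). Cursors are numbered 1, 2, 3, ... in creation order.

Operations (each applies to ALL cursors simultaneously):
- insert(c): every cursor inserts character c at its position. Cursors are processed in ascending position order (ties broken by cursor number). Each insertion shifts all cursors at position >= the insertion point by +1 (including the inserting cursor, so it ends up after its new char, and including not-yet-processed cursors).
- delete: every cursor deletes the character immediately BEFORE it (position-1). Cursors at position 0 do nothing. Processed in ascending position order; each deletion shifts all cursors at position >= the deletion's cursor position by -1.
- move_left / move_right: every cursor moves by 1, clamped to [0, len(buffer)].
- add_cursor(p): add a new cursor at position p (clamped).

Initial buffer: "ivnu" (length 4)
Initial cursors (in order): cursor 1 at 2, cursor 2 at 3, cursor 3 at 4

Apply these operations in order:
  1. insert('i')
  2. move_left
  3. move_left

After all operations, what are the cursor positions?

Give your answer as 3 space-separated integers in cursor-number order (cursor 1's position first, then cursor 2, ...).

After op 1 (insert('i')): buffer="iviniui" (len 7), cursors c1@3 c2@5 c3@7, authorship ..1.2.3
After op 2 (move_left): buffer="iviniui" (len 7), cursors c1@2 c2@4 c3@6, authorship ..1.2.3
After op 3 (move_left): buffer="iviniui" (len 7), cursors c1@1 c2@3 c3@5, authorship ..1.2.3

Answer: 1 3 5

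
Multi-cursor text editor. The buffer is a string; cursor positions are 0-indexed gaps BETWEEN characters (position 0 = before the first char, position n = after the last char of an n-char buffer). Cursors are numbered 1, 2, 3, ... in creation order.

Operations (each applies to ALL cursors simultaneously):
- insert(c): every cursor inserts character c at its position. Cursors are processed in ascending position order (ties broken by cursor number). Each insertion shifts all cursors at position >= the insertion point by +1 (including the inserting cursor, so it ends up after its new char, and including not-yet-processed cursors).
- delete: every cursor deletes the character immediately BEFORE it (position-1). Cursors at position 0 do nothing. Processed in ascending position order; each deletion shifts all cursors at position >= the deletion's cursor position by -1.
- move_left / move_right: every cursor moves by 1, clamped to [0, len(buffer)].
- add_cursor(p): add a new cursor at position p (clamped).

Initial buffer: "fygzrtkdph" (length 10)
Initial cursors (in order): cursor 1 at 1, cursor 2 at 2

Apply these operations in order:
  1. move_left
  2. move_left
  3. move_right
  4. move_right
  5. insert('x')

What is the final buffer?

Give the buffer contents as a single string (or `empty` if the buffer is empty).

Answer: fyxxgzrtkdph

Derivation:
After op 1 (move_left): buffer="fygzrtkdph" (len 10), cursors c1@0 c2@1, authorship ..........
After op 2 (move_left): buffer="fygzrtkdph" (len 10), cursors c1@0 c2@0, authorship ..........
After op 3 (move_right): buffer="fygzrtkdph" (len 10), cursors c1@1 c2@1, authorship ..........
After op 4 (move_right): buffer="fygzrtkdph" (len 10), cursors c1@2 c2@2, authorship ..........
After op 5 (insert('x')): buffer="fyxxgzrtkdph" (len 12), cursors c1@4 c2@4, authorship ..12........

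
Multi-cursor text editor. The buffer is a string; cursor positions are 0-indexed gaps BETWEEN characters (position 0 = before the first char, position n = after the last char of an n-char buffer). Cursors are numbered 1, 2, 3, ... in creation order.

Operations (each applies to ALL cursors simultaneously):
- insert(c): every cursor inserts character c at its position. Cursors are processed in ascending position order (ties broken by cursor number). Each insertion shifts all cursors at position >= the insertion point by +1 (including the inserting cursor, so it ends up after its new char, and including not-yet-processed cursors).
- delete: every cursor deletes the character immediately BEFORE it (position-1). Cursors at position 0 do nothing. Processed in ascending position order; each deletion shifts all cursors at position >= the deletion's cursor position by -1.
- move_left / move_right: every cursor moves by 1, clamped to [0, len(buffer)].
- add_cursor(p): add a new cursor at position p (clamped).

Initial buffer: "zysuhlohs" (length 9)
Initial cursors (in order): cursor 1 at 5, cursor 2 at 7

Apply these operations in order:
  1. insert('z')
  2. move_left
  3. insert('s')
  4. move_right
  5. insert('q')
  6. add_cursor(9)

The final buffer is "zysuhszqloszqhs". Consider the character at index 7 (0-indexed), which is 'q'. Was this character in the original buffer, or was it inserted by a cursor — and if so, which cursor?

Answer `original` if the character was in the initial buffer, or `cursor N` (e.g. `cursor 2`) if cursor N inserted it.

After op 1 (insert('z')): buffer="zysuhzlozhs" (len 11), cursors c1@6 c2@9, authorship .....1..2..
After op 2 (move_left): buffer="zysuhzlozhs" (len 11), cursors c1@5 c2@8, authorship .....1..2..
After op 3 (insert('s')): buffer="zysuhszloszhs" (len 13), cursors c1@6 c2@10, authorship .....11..22..
After op 4 (move_right): buffer="zysuhszloszhs" (len 13), cursors c1@7 c2@11, authorship .....11..22..
After op 5 (insert('q')): buffer="zysuhszqloszqhs" (len 15), cursors c1@8 c2@13, authorship .....111..222..
After op 6 (add_cursor(9)): buffer="zysuhszqloszqhs" (len 15), cursors c1@8 c3@9 c2@13, authorship .....111..222..
Authorship (.=original, N=cursor N): . . . . . 1 1 1 . . 2 2 2 . .
Index 7: author = 1

Answer: cursor 1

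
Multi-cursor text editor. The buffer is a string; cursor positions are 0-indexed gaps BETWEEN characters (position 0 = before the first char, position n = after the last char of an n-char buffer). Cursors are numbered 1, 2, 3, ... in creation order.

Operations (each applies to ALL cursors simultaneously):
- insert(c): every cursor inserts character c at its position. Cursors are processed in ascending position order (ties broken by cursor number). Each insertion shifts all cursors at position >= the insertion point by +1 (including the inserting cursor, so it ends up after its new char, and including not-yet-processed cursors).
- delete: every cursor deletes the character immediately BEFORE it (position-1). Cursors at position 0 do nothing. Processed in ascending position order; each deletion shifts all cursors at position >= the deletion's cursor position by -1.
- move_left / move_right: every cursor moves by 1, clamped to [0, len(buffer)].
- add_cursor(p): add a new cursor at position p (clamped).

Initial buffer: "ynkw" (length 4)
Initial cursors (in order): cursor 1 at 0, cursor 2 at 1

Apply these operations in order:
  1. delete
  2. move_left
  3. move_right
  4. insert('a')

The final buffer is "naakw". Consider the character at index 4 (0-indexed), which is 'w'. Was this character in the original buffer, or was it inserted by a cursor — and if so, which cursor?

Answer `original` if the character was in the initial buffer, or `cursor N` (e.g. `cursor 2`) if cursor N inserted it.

Answer: original

Derivation:
After op 1 (delete): buffer="nkw" (len 3), cursors c1@0 c2@0, authorship ...
After op 2 (move_left): buffer="nkw" (len 3), cursors c1@0 c2@0, authorship ...
After op 3 (move_right): buffer="nkw" (len 3), cursors c1@1 c2@1, authorship ...
After op 4 (insert('a')): buffer="naakw" (len 5), cursors c1@3 c2@3, authorship .12..
Authorship (.=original, N=cursor N): . 1 2 . .
Index 4: author = original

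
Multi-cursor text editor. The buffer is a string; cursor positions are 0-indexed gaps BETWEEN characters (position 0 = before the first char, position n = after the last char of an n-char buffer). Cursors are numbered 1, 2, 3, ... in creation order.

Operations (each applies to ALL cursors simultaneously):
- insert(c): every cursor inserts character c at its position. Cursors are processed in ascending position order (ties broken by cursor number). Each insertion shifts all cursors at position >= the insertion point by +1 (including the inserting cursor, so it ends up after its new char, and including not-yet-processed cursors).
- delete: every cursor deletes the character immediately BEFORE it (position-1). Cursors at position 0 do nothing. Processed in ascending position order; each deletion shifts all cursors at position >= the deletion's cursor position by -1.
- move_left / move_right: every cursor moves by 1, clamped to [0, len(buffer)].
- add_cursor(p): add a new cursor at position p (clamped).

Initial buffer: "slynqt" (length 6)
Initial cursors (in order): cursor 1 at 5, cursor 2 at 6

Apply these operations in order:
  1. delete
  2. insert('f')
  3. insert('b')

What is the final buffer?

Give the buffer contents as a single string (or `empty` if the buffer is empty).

Answer: slynffbb

Derivation:
After op 1 (delete): buffer="slyn" (len 4), cursors c1@4 c2@4, authorship ....
After op 2 (insert('f')): buffer="slynff" (len 6), cursors c1@6 c2@6, authorship ....12
After op 3 (insert('b')): buffer="slynffbb" (len 8), cursors c1@8 c2@8, authorship ....1212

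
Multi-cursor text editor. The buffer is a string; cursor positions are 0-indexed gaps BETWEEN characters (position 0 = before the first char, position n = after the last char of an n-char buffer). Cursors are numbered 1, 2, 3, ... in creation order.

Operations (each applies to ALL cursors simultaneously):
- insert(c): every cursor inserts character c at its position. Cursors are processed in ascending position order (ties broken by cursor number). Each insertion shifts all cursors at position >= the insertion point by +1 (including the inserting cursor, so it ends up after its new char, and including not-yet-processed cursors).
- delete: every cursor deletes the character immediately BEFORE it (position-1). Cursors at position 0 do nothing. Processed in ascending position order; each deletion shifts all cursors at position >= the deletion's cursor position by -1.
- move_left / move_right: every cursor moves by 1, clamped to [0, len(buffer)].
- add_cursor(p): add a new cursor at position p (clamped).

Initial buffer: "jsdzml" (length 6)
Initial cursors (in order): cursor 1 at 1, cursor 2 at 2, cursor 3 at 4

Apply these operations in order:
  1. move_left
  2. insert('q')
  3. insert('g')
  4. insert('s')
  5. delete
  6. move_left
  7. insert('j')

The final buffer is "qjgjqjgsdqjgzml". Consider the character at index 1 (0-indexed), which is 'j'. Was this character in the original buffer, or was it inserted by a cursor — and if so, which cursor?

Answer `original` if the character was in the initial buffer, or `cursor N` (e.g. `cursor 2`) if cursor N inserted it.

After op 1 (move_left): buffer="jsdzml" (len 6), cursors c1@0 c2@1 c3@3, authorship ......
After op 2 (insert('q')): buffer="qjqsdqzml" (len 9), cursors c1@1 c2@3 c3@6, authorship 1.2..3...
After op 3 (insert('g')): buffer="qgjqgsdqgzml" (len 12), cursors c1@2 c2@5 c3@9, authorship 11.22..33...
After op 4 (insert('s')): buffer="qgsjqgssdqgszml" (len 15), cursors c1@3 c2@7 c3@12, authorship 111.222..333...
After op 5 (delete): buffer="qgjqgsdqgzml" (len 12), cursors c1@2 c2@5 c3@9, authorship 11.22..33...
After op 6 (move_left): buffer="qgjqgsdqgzml" (len 12), cursors c1@1 c2@4 c3@8, authorship 11.22..33...
After op 7 (insert('j')): buffer="qjgjqjgsdqjgzml" (len 15), cursors c1@2 c2@6 c3@11, authorship 111.222..333...
Authorship (.=original, N=cursor N): 1 1 1 . 2 2 2 . . 3 3 3 . . .
Index 1: author = 1

Answer: cursor 1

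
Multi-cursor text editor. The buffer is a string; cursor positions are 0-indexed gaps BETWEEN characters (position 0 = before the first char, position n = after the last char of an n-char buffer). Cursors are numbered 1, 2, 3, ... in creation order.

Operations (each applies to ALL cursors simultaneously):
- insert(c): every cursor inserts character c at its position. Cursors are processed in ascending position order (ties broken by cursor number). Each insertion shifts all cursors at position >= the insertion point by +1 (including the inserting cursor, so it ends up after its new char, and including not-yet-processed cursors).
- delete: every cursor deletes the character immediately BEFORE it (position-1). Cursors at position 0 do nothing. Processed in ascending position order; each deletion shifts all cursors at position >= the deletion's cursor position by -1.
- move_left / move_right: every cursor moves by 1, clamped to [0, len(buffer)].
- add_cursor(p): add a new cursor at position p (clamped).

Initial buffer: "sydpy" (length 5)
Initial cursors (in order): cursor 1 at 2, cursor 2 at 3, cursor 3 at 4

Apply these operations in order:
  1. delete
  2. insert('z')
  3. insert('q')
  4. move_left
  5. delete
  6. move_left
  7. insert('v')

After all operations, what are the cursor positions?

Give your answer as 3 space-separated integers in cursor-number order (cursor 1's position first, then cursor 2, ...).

After op 1 (delete): buffer="sy" (len 2), cursors c1@1 c2@1 c3@1, authorship ..
After op 2 (insert('z')): buffer="szzzy" (len 5), cursors c1@4 c2@4 c3@4, authorship .123.
After op 3 (insert('q')): buffer="szzzqqqy" (len 8), cursors c1@7 c2@7 c3@7, authorship .123123.
After op 4 (move_left): buffer="szzzqqqy" (len 8), cursors c1@6 c2@6 c3@6, authorship .123123.
After op 5 (delete): buffer="szzqy" (len 5), cursors c1@3 c2@3 c3@3, authorship .123.
After op 6 (move_left): buffer="szzqy" (len 5), cursors c1@2 c2@2 c3@2, authorship .123.
After op 7 (insert('v')): buffer="szvvvzqy" (len 8), cursors c1@5 c2@5 c3@5, authorship .112323.

Answer: 5 5 5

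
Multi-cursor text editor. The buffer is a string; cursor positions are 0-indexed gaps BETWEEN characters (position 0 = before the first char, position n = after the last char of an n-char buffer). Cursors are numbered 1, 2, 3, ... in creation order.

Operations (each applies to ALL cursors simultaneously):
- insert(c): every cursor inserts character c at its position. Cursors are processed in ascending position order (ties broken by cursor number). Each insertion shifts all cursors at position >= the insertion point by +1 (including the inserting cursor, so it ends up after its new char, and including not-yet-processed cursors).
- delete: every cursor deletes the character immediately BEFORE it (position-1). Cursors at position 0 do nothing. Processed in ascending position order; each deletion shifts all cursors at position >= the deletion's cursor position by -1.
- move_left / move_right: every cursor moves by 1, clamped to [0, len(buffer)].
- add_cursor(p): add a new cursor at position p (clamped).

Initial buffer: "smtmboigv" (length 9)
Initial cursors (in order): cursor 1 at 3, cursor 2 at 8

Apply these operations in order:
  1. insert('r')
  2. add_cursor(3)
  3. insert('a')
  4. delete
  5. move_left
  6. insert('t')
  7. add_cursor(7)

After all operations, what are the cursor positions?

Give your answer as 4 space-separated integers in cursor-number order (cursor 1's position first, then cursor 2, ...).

After op 1 (insert('r')): buffer="smtrmboigrv" (len 11), cursors c1@4 c2@10, authorship ...1.....2.
After op 2 (add_cursor(3)): buffer="smtrmboigrv" (len 11), cursors c3@3 c1@4 c2@10, authorship ...1.....2.
After op 3 (insert('a')): buffer="smtaramboigrav" (len 14), cursors c3@4 c1@6 c2@13, authorship ...311.....22.
After op 4 (delete): buffer="smtrmboigrv" (len 11), cursors c3@3 c1@4 c2@10, authorship ...1.....2.
After op 5 (move_left): buffer="smtrmboigrv" (len 11), cursors c3@2 c1@3 c2@9, authorship ...1.....2.
After op 6 (insert('t')): buffer="smtttrmboigtrv" (len 14), cursors c3@3 c1@5 c2@12, authorship ..3.11.....22.
After op 7 (add_cursor(7)): buffer="smtttrmboigtrv" (len 14), cursors c3@3 c1@5 c4@7 c2@12, authorship ..3.11.....22.

Answer: 5 12 3 7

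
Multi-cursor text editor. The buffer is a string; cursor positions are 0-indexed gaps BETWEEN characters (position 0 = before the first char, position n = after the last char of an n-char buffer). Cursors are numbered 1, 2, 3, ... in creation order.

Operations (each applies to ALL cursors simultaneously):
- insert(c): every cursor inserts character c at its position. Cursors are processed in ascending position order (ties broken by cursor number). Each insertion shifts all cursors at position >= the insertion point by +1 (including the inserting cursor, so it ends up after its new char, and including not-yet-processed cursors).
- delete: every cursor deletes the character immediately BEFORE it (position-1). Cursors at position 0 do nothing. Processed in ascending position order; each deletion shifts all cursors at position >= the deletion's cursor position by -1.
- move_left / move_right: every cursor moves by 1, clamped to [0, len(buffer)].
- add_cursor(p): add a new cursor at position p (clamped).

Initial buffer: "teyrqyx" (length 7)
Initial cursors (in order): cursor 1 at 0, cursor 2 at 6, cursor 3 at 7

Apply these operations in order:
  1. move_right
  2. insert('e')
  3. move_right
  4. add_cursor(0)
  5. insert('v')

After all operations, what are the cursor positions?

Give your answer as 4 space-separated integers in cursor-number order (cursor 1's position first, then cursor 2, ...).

Answer: 5 14 14 1

Derivation:
After op 1 (move_right): buffer="teyrqyx" (len 7), cursors c1@1 c2@7 c3@7, authorship .......
After op 2 (insert('e')): buffer="teeyrqyxee" (len 10), cursors c1@2 c2@10 c3@10, authorship .1......23
After op 3 (move_right): buffer="teeyrqyxee" (len 10), cursors c1@3 c2@10 c3@10, authorship .1......23
After op 4 (add_cursor(0)): buffer="teeyrqyxee" (len 10), cursors c4@0 c1@3 c2@10 c3@10, authorship .1......23
After op 5 (insert('v')): buffer="vteevyrqyxeevv" (len 14), cursors c4@1 c1@5 c2@14 c3@14, authorship 4.1.1.....2323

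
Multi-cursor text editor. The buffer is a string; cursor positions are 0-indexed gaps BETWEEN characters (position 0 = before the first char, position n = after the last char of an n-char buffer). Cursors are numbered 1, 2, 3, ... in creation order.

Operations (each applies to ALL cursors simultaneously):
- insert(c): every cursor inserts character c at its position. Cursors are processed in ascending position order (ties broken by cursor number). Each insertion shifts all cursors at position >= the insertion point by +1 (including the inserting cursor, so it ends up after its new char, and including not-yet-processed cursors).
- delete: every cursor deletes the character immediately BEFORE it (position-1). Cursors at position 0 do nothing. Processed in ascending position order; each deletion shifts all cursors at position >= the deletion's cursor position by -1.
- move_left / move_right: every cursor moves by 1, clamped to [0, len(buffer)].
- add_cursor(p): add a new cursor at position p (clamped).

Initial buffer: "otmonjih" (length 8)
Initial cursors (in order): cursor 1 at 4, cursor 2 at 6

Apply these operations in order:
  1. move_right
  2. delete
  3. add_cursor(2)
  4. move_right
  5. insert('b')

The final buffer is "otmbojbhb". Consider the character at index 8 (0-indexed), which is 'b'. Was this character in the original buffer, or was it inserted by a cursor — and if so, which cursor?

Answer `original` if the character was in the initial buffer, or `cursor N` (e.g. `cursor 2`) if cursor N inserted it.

Answer: cursor 2

Derivation:
After op 1 (move_right): buffer="otmonjih" (len 8), cursors c1@5 c2@7, authorship ........
After op 2 (delete): buffer="otmojh" (len 6), cursors c1@4 c2@5, authorship ......
After op 3 (add_cursor(2)): buffer="otmojh" (len 6), cursors c3@2 c1@4 c2@5, authorship ......
After op 4 (move_right): buffer="otmojh" (len 6), cursors c3@3 c1@5 c2@6, authorship ......
After op 5 (insert('b')): buffer="otmbojbhb" (len 9), cursors c3@4 c1@7 c2@9, authorship ...3..1.2
Authorship (.=original, N=cursor N): . . . 3 . . 1 . 2
Index 8: author = 2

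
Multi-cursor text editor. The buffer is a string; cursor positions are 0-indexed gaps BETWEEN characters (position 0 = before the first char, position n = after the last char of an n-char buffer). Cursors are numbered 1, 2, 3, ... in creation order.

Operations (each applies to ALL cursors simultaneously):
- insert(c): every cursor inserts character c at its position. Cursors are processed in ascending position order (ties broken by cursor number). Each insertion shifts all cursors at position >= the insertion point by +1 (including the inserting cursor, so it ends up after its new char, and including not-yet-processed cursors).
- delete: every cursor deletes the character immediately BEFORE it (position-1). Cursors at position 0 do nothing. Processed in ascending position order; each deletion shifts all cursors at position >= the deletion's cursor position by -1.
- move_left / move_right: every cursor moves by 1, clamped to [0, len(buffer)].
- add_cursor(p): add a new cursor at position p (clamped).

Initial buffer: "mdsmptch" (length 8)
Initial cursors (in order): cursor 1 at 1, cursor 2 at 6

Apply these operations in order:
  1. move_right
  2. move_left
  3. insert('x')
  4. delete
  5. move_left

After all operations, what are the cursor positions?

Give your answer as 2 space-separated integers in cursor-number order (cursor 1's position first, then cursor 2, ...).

Answer: 0 5

Derivation:
After op 1 (move_right): buffer="mdsmptch" (len 8), cursors c1@2 c2@7, authorship ........
After op 2 (move_left): buffer="mdsmptch" (len 8), cursors c1@1 c2@6, authorship ........
After op 3 (insert('x')): buffer="mxdsmptxch" (len 10), cursors c1@2 c2@8, authorship .1.....2..
After op 4 (delete): buffer="mdsmptch" (len 8), cursors c1@1 c2@6, authorship ........
After op 5 (move_left): buffer="mdsmptch" (len 8), cursors c1@0 c2@5, authorship ........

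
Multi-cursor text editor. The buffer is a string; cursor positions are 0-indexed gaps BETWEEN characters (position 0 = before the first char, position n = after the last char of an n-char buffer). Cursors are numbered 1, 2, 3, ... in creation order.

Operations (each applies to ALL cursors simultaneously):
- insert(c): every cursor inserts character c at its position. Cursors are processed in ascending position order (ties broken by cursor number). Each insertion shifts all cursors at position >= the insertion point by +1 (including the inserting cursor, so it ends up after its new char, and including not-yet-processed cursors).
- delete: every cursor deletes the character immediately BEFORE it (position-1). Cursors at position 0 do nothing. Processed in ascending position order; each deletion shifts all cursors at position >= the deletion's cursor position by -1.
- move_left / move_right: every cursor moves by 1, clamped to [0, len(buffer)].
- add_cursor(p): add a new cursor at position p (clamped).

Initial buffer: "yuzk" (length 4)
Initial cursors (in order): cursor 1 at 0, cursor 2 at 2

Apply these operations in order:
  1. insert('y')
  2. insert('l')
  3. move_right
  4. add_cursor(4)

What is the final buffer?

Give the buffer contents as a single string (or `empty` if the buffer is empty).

After op 1 (insert('y')): buffer="yyuyzk" (len 6), cursors c1@1 c2@4, authorship 1..2..
After op 2 (insert('l')): buffer="ylyuylzk" (len 8), cursors c1@2 c2@6, authorship 11..22..
After op 3 (move_right): buffer="ylyuylzk" (len 8), cursors c1@3 c2@7, authorship 11..22..
After op 4 (add_cursor(4)): buffer="ylyuylzk" (len 8), cursors c1@3 c3@4 c2@7, authorship 11..22..

Answer: ylyuylzk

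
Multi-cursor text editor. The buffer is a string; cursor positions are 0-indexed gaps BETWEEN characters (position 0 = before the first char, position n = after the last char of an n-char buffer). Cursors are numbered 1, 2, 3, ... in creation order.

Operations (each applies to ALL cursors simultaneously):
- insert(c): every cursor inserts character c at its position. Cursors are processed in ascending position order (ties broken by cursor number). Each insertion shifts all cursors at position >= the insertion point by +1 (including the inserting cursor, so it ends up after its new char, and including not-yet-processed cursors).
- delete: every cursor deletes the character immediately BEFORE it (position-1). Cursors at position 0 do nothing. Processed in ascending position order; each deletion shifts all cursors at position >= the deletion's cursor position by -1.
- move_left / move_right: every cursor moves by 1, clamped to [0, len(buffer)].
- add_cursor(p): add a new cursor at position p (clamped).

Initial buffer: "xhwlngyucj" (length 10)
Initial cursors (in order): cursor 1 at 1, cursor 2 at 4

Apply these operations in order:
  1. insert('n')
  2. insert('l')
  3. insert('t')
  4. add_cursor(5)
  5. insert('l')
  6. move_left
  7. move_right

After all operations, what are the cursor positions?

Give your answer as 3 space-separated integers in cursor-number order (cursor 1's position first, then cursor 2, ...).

After op 1 (insert('n')): buffer="xnhwlnngyucj" (len 12), cursors c1@2 c2@6, authorship .1...2......
After op 2 (insert('l')): buffer="xnlhwlnlngyucj" (len 14), cursors c1@3 c2@8, authorship .11...22......
After op 3 (insert('t')): buffer="xnlthwlnltngyucj" (len 16), cursors c1@4 c2@10, authorship .111...222......
After op 4 (add_cursor(5)): buffer="xnlthwlnltngyucj" (len 16), cursors c1@4 c3@5 c2@10, authorship .111...222......
After op 5 (insert('l')): buffer="xnltlhlwlnltlngyucj" (len 19), cursors c1@5 c3@7 c2@13, authorship .1111.3..2222......
After op 6 (move_left): buffer="xnltlhlwlnltlngyucj" (len 19), cursors c1@4 c3@6 c2@12, authorship .1111.3..2222......
After op 7 (move_right): buffer="xnltlhlwlnltlngyucj" (len 19), cursors c1@5 c3@7 c2@13, authorship .1111.3..2222......

Answer: 5 13 7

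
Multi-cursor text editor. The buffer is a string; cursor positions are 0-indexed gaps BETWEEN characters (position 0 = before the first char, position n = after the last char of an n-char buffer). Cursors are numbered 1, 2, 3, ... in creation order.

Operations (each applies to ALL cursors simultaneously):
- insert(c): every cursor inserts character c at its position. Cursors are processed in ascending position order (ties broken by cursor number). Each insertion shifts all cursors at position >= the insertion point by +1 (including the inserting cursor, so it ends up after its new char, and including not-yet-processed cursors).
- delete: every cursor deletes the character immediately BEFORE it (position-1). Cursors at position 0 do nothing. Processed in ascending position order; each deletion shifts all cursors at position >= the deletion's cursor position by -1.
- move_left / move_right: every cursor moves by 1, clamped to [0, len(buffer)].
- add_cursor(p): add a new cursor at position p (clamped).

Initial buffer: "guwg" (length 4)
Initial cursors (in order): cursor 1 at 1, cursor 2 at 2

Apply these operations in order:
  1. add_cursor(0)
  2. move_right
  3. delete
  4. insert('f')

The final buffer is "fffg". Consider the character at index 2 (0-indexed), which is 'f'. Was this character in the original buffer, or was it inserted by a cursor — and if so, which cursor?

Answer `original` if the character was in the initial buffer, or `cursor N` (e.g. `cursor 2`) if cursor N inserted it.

After op 1 (add_cursor(0)): buffer="guwg" (len 4), cursors c3@0 c1@1 c2@2, authorship ....
After op 2 (move_right): buffer="guwg" (len 4), cursors c3@1 c1@2 c2@3, authorship ....
After op 3 (delete): buffer="g" (len 1), cursors c1@0 c2@0 c3@0, authorship .
After op 4 (insert('f')): buffer="fffg" (len 4), cursors c1@3 c2@3 c3@3, authorship 123.
Authorship (.=original, N=cursor N): 1 2 3 .
Index 2: author = 3

Answer: cursor 3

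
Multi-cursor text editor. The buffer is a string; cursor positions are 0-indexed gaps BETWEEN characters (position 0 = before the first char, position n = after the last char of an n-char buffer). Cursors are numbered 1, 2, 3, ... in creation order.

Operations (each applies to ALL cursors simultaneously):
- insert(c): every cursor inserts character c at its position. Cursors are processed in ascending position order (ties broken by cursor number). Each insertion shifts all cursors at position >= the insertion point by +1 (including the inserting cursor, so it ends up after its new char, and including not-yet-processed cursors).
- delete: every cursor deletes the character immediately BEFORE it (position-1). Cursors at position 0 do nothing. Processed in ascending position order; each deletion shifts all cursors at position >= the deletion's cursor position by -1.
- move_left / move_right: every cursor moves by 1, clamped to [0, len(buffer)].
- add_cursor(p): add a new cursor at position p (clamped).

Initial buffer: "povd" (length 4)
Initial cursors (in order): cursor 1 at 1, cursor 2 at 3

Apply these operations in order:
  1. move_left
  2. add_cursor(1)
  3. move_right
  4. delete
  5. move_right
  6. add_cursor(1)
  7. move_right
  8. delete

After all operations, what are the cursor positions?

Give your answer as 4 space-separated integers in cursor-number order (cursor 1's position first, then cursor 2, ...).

Answer: 0 0 0 0

Derivation:
After op 1 (move_left): buffer="povd" (len 4), cursors c1@0 c2@2, authorship ....
After op 2 (add_cursor(1)): buffer="povd" (len 4), cursors c1@0 c3@1 c2@2, authorship ....
After op 3 (move_right): buffer="povd" (len 4), cursors c1@1 c3@2 c2@3, authorship ....
After op 4 (delete): buffer="d" (len 1), cursors c1@0 c2@0 c3@0, authorship .
After op 5 (move_right): buffer="d" (len 1), cursors c1@1 c2@1 c3@1, authorship .
After op 6 (add_cursor(1)): buffer="d" (len 1), cursors c1@1 c2@1 c3@1 c4@1, authorship .
After op 7 (move_right): buffer="d" (len 1), cursors c1@1 c2@1 c3@1 c4@1, authorship .
After op 8 (delete): buffer="" (len 0), cursors c1@0 c2@0 c3@0 c4@0, authorship 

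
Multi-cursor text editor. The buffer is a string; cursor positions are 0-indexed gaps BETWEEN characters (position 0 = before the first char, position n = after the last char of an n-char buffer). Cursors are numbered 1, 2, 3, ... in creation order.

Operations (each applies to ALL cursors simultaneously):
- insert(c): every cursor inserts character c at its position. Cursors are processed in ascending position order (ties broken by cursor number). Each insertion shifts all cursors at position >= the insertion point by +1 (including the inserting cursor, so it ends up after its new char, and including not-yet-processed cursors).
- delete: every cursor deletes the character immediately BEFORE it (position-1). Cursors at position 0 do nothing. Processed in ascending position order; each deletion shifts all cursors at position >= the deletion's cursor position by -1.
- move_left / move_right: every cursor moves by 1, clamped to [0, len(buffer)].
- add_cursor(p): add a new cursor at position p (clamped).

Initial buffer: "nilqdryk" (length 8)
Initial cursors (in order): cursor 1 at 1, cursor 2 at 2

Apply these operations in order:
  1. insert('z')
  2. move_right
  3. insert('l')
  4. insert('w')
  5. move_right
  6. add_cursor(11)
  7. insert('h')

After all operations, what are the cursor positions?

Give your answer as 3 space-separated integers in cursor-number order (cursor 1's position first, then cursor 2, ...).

Answer: 7 12 14

Derivation:
After op 1 (insert('z')): buffer="nzizlqdryk" (len 10), cursors c1@2 c2@4, authorship .1.2......
After op 2 (move_right): buffer="nzizlqdryk" (len 10), cursors c1@3 c2@5, authorship .1.2......
After op 3 (insert('l')): buffer="nzilzllqdryk" (len 12), cursors c1@4 c2@7, authorship .1.12.2.....
After op 4 (insert('w')): buffer="nzilwzllwqdryk" (len 14), cursors c1@5 c2@9, authorship .1.112.22.....
After op 5 (move_right): buffer="nzilwzllwqdryk" (len 14), cursors c1@6 c2@10, authorship .1.112.22.....
After op 6 (add_cursor(11)): buffer="nzilwzllwqdryk" (len 14), cursors c1@6 c2@10 c3@11, authorship .1.112.22.....
After op 7 (insert('h')): buffer="nzilwzhllwqhdhryk" (len 17), cursors c1@7 c2@12 c3@14, authorship .1.1121.22.2.3...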